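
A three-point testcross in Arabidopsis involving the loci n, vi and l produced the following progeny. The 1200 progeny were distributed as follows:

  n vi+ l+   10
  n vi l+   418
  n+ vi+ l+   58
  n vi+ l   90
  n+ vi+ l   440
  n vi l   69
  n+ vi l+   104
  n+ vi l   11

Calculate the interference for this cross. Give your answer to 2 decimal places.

The two most frequent reciprocal classes, n vi l+ and n+ vi+ l, are the parental types, so the F1 was n vi l+ / n+ vi+ l.
The two rarest classes, n vi+ l+ and n+ vi l, are the double crossovers. Comparing them with the parentals, only the vi allele has switched, so vi is the middle locus and the order is n – vi – l.
n–vi: (194 + 21)/1200 = 0.1792; vi–l: (127 + 21)/1200 = 0.1233.
Expected DCO frequency = 0.1792 × 0.1233 ≈ 0.02210; observed = 21/1200 ≈ 0.01750.
Coefficient of coincidence = 0.01750/0.02210 ≈ 0.79; interference = 1 − 0.79 = 0.21.

0.21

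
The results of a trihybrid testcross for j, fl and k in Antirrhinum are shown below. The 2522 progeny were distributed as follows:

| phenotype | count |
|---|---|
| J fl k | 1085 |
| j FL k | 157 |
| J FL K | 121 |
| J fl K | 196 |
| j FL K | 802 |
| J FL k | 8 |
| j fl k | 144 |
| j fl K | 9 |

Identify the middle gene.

fl

The two most frequent reciprocal classes, J fl k and j FL K, are the parental types, so the F1 was J fl k / j FL K.
The two rarest classes, J FL k and j fl K, are the double crossovers. Comparing them with the parentals, only the fl allele has switched, so fl is the middle locus and the order is j – fl – k.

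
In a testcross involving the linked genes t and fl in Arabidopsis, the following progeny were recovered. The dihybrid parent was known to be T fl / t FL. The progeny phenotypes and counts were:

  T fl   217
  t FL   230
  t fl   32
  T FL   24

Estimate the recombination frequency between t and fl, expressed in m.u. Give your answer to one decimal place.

11.1 m.u.

The recombinant classes are T FL and t fl: 24 + 32 = 56.
Recombination frequency = 56/503 = 0.1113 ≈ 11.1%, i.e. 11.1 m.u.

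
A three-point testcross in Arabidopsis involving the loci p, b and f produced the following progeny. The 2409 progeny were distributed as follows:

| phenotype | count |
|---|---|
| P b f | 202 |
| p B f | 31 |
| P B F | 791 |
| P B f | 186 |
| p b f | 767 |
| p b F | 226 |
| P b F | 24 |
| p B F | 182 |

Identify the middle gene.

b

The two most frequent reciprocal classes, p b f and P B F, are the parental types, so the F1 was p b f / P B F.
The two rarest classes, p B f and P b F, are the double crossovers. Comparing them with the parentals, only the b allele has switched, so b is the middle locus and the order is f – b – p.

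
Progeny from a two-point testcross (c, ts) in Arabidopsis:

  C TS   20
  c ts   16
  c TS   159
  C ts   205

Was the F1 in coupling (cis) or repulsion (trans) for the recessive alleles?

trans

The two most frequent classes are C ts (205) and c TS (159); these are the parental (non-recombinant) types.
So the F1 carried C ts on one chromosome and c TS on the other — the recessive alleles are on opposite chromosomes (trans / repulsion).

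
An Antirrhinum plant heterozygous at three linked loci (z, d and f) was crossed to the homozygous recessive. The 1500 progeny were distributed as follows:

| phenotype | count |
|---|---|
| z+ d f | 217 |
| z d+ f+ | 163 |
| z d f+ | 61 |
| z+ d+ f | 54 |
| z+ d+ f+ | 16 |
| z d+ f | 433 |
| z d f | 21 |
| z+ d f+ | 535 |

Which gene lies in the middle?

The two most frequent reciprocal classes, z d+ f and z+ d f+, are the parental types, so the F1 was z d+ f / z+ d f+.
The two rarest classes, z d f and z+ d+ f+, are the double crossovers. Comparing them with the parentals, only the d allele has switched, so d is the middle locus and the order is f – d – z.

d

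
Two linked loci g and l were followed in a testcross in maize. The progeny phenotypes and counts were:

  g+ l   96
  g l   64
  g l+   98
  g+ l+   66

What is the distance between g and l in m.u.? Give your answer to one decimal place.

The two most frequent classes, g+ l (96) and g l+ (98), are the parental types, so the F1 was g+ l / g l+.
The recombinant classes are g+ l+ and g l: 66 + 64 = 130.
Recombination frequency = 130/324 = 0.4012 ≈ 40.1%, i.e. 40.1 m.u.

40.1 m.u.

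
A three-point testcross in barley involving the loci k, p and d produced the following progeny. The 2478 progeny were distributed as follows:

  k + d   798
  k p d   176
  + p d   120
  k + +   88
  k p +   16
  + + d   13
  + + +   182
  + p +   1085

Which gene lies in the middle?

k

The two most frequent reciprocal classes, k + d and + p +, are the parental types, so the F1 was k + d / + p +.
The two rarest classes, + + d and k p +, are the double crossovers. Comparing them with the parentals, only the k allele has switched, so k is the middle locus and the order is p – k – d.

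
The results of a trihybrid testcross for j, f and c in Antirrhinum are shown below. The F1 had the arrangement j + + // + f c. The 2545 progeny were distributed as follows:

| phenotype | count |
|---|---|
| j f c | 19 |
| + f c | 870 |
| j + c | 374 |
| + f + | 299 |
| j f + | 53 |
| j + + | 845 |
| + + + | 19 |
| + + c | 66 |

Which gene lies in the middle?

j

The two rarest classes, + + + and j f c, are the double crossovers. Comparing them with the parentals, only the j allele has switched, so j is the middle locus and the order is f – j – c.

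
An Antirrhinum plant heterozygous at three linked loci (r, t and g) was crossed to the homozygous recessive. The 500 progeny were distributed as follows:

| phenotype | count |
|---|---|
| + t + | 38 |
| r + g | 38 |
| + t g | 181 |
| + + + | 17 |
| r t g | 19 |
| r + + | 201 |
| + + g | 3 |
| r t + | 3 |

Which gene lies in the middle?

t

The two most frequent reciprocal classes, + t g and r + +, are the parental types, so the F1 was + t g / r + +.
The two rarest classes, + + g and r t +, are the double crossovers. Comparing them with the parentals, only the t allele has switched, so t is the middle locus and the order is g – t – r.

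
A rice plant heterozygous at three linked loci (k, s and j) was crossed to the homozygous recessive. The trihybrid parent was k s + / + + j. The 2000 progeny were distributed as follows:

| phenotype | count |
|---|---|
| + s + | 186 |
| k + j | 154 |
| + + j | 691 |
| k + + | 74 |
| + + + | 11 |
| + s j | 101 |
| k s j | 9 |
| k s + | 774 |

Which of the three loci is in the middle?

j

The two rarest classes, k s j and + + +, are the double crossovers. Comparing them with the parentals, only the j allele has switched, so j is the middle locus and the order is s – j – k.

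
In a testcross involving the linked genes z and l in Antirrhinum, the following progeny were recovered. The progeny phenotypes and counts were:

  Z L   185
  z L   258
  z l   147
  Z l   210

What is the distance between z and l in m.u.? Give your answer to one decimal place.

The two most frequent classes, Z l (210) and z L (258), are the parental types, so the F1 was Z l / z L.
The recombinant classes are Z L and z l: 185 + 147 = 332.
Recombination frequency = 332/800 = 0.4150 ≈ 41.5%, i.e. 41.5 m.u.

41.5 m.u.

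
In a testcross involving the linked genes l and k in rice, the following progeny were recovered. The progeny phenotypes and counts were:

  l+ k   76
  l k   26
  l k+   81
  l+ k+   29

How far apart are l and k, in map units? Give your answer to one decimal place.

The two most frequent classes, l+ k (76) and l k+ (81), are the parental types, so the F1 was l+ k / l k+.
The recombinant classes are l+ k+ and l k: 29 + 26 = 55.
Recombination frequency = 55/212 = 0.2594 ≈ 25.9%, i.e. 25.9 map units.

25.9 map units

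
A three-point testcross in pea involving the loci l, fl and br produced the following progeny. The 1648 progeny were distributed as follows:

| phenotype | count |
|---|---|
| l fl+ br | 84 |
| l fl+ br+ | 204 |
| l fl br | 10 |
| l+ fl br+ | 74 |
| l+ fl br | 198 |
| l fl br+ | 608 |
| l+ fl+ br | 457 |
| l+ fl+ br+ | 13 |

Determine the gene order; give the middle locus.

The two most frequent reciprocal classes, l fl br+ and l+ fl+ br, are the parental types, so the F1 was l fl br+ / l+ fl+ br.
The two rarest classes, l fl br and l+ fl+ br+, are the double crossovers. Comparing them with the parentals, only the br allele has switched, so br is the middle locus and the order is l – br – fl.

br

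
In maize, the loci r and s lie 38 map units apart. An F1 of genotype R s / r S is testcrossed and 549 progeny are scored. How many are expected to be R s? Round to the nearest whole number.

A map distance of 38 map units corresponds to a recombination frequency of 0.380.
The F1 is R s / r S, so R s is a parental gamete class with expected frequency (1 − r)/2 = 0.620/2 = 0.3100.
Expected number = 0.3100 × 549 = 170.19 ≈ 170.

170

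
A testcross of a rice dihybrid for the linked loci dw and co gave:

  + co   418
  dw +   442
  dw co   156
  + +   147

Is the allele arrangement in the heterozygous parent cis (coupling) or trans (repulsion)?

The two most frequent classes are + co (418) and dw + (442); these are the parental (non-recombinant) types.
So the F1 carried + co on one chromosome and dw + on the other — the recessive alleles are on opposite chromosomes (trans / repulsion).

trans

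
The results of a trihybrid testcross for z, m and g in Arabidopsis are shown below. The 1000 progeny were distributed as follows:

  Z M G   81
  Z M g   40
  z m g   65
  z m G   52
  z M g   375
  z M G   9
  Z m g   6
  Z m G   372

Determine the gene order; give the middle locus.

g

The two most frequent reciprocal classes, Z m G and z M g, are the parental types, so the F1 was Z m G / z M g.
The two rarest classes, Z m g and z M G, are the double crossovers. Comparing them with the parentals, only the g allele has switched, so g is the middle locus and the order is m – g – z.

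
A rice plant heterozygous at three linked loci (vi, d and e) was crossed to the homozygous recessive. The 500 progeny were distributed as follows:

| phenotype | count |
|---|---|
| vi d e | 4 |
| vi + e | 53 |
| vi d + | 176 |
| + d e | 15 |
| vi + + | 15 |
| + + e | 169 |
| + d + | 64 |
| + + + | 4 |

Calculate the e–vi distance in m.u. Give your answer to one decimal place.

The two most frequent reciprocal classes, vi d + and + + e, are the parental types, so the F1 was vi d + / + + e.
The two rarest classes, vi d e and + + +, are the double crossovers. Comparing them with the parentals, only the e allele has switched, so e is the middle locus and the order is vi – e – d.
Crossovers in the vi–e interval produce the single-crossover classes + d + and vi + e (64 + 53 = 117) plus the double crossovers (8).
RF(vi–e) = (117 + 8) / 500 = 125/500 = 0.2500 → 25.0 m.u.

25.0 m.u.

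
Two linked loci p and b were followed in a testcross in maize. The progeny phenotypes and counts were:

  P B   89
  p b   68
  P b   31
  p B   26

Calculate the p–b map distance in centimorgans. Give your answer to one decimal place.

The two most frequent classes, P B (89) and p b (68), are the parental types, so the F1 was P B / p b.
The recombinant classes are P b and p B: 31 + 26 = 57.
Recombination frequency = 57/214 = 0.2664 ≈ 26.6%, i.e. 26.6 centimorgans.

26.6 centimorgans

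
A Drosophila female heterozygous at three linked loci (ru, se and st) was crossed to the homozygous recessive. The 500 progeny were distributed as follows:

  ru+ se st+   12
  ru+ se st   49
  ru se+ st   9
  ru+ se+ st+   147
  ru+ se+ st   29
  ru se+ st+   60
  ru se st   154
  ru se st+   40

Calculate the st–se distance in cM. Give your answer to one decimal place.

The two most frequent reciprocal classes, ru se st and ru+ se+ st+, are the parental types, so the F1 was ru se st / ru+ se+ st+.
The two rarest classes, ru se+ st and ru+ se st+, are the double crossovers. Comparing them with the parentals, only the se allele has switched, so se is the middle locus and the order is st – se – ru.
Crossovers in the st–se interval produce the single-crossover classes ru se st+ and ru+ se+ st (40 + 29 = 69) plus the double crossovers (21).
RF(st–se) = (69 + 21) / 500 = 90/500 = 0.1800 → 18.0 cM.

18.0 cM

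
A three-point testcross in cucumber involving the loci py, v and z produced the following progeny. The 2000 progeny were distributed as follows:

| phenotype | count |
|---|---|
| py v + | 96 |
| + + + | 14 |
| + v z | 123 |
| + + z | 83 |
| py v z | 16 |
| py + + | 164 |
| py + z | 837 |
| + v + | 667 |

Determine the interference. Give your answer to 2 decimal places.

0.09

The two most frequent reciprocal classes, py + z and + v +, are the parental types, so the F1 was py + z / + v +.
The two rarest classes, py v z and + + +, are the double crossovers. Comparing them with the parentals, only the v allele has switched, so v is the middle locus and the order is py – v – z.
py–v: (179 + 30)/2000 = 0.1045; v–z: (287 + 30)/2000 = 0.1585.
Expected DCO frequency = 0.1045 × 0.1585 ≈ 0.01656; observed = 30/2000 ≈ 0.01500.
Coefficient of coincidence = 0.01500/0.01656 ≈ 0.91; interference = 1 − 0.91 = 0.09.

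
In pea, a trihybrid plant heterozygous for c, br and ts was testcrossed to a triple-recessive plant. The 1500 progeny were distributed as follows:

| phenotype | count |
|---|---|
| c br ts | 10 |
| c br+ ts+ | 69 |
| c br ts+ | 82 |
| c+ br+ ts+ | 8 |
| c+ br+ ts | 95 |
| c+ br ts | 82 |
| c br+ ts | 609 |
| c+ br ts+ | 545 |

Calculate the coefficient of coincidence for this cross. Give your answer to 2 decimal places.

0.82

The two most frequent reciprocal classes, c br+ ts and c+ br ts+, are the parental types, so the F1 was c br+ ts / c+ br ts+.
The two rarest classes, c br ts and c+ br+ ts+, are the double crossovers. Comparing them with the parentals, only the br allele has switched, so br is the middle locus and the order is ts – br – c.
ts–br: (151 + 18)/1500 = 0.1127; br–c: (177 + 18)/1500 = 0.1300.
Expected DCO frequency = 0.1127 × 0.1300 ≈ 0.01465; observed = 18/1500 ≈ 0.01200.
Coefficient of coincidence = 0.01200/0.01465 ≈ 0.82.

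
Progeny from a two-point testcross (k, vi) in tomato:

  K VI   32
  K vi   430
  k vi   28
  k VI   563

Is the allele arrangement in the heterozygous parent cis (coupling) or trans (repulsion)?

The two most frequent classes are K vi (430) and k VI (563); these are the parental (non-recombinant) types.
So the F1 carried K vi on one chromosome and k VI on the other — the recessive alleles are on opposite chromosomes (trans / repulsion).

trans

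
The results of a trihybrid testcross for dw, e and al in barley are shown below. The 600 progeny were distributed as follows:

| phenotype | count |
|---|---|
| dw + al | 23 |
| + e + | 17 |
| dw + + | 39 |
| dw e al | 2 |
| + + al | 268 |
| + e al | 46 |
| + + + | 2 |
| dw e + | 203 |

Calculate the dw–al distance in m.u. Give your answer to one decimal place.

The two most frequent reciprocal classes, + + al and dw e +, are the parental types, so the F1 was + + al / dw e +.
The two rarest classes, + + + and dw e al, are the double crossovers. Comparing them with the parentals, only the al allele has switched, so al is the middle locus and the order is dw – al – e.
Crossovers in the dw–al interval produce the single-crossover classes dw + al and + e + (23 + 17 = 40) plus the double crossovers (4).
RF(dw–al) = (40 + 4) / 600 = 44/600 = 0.0733 → 7.3 m.u.

7.3 m.u.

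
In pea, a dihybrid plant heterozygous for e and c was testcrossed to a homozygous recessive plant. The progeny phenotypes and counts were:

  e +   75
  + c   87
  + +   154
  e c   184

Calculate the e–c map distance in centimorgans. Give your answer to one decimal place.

The two most frequent classes, + + (154) and e c (184), are the parental types, so the F1 was + + / e c.
The recombinant classes are + c and e +: 87 + 75 = 162.
Recombination frequency = 162/500 = 0.3240 ≈ 32.4%, i.e. 32.4 centimorgans.

32.4 centimorgans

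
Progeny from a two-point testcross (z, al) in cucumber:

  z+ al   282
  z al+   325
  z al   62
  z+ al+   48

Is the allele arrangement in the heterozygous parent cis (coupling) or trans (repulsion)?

The two most frequent classes are z+ al (282) and z al+ (325); these are the parental (non-recombinant) types.
So the F1 carried z+ al on one chromosome and z al+ on the other — the recessive alleles are on opposite chromosomes (trans / repulsion).

trans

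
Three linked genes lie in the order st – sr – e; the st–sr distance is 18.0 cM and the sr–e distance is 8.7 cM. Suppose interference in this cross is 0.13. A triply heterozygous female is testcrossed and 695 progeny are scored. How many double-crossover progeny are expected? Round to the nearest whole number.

9

Map distances give recombination frequencies of 0.180 and 0.087 for the two intervals.
With interference 0.13 (so coincidence = 0.87), expected double-crossover frequency = 0.180 × 0.087 × 0.87 = 0.01362.
Expected number = 0.01362 × 695 = 9.47 ≈ 9.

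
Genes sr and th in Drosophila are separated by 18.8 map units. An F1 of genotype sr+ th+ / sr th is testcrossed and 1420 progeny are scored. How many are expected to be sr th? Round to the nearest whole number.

A map distance of 18.8 map units corresponds to a recombination frequency of 0.188.
The F1 is sr+ th+ / sr th, so sr th is a parental gamete class with expected frequency (1 − r)/2 = 0.812/2 = 0.4060.
Expected number = 0.4060 × 1420 = 576.52 ≈ 577.

577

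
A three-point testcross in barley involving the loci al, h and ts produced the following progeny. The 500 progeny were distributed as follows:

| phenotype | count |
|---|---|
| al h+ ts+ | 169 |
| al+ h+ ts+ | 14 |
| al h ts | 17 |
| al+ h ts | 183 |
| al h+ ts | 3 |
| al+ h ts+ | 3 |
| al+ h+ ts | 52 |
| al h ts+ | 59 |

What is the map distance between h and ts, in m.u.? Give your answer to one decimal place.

The two most frequent reciprocal classes, al h+ ts+ and al+ h ts, are the parental types, so the F1 was al h+ ts+ / al+ h ts.
The two rarest classes, al h+ ts and al+ h ts+, are the double crossovers. Comparing them with the parentals, only the ts allele has switched, so ts is the middle locus and the order is h – ts – al.
Crossovers in the h–ts interval produce the single-crossover classes al h ts+ and al+ h+ ts (59 + 52 = 111) plus the double crossovers (6).
RF(h–ts) = (111 + 6) / 500 = 117/500 = 0.2340 → 23.4 m.u.

23.4 m.u.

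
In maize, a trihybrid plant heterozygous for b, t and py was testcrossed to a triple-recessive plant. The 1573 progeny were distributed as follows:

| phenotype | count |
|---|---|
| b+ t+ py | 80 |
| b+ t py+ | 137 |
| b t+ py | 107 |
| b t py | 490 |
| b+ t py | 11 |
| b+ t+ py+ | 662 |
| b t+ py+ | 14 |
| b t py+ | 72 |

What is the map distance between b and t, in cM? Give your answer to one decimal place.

17.1 cM

The two most frequent reciprocal classes, b+ t+ py+ and b t py, are the parental types, so the F1 was b+ t+ py+ / b t py.
The two rarest classes, b t+ py+ and b+ t py, are the double crossovers. Comparing them with the parentals, only the b allele has switched, so b is the middle locus and the order is py – b – t.
Crossovers in the b–t interval produce the single-crossover classes b+ t py+ and b t+ py (137 + 107 = 244) plus the double crossovers (25).
RF(b–t) = (244 + 25) / 1573 = 269/1573 = 0.1710 → 17.1 cM.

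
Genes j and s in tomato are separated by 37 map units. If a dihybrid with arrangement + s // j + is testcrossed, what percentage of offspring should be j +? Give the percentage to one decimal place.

A map distance of 37 map units corresponds to a recombination frequency of 0.370.
The F1 is + s / j +, so j + is a parental gamete class with expected frequency (1 − r)/2 = 0.630/2 = 0.3150.
That is 0.3150 = 31.5% of the progeny.

31.5%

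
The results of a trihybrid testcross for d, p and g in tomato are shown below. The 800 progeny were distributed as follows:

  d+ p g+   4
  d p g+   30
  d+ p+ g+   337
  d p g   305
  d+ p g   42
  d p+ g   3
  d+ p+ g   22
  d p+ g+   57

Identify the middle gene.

The two most frequent reciprocal classes, d+ p+ g+ and d p g, are the parental types, so the F1 was d+ p+ g+ / d p g.
The two rarest classes, d+ p g+ and d p+ g, are the double crossovers. Comparing them with the parentals, only the p allele has switched, so p is the middle locus and the order is d – p – g.

p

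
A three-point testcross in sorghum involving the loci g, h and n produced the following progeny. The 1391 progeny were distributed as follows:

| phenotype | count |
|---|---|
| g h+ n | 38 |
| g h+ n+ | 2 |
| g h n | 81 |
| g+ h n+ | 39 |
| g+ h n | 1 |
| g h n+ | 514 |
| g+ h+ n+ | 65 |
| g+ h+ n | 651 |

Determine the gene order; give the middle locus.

The two most frequent reciprocal classes, g h n+ and g+ h+ n, are the parental types, so the F1 was g h n+ / g+ h+ n.
The two rarest classes, g h+ n+ and g+ h n, are the double crossovers. Comparing them with the parentals, only the h allele has switched, so h is the middle locus and the order is g – h – n.

h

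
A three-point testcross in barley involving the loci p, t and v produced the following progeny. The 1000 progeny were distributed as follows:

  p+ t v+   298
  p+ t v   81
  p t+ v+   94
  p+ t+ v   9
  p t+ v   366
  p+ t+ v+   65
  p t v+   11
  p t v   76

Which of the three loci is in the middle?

p

The two most frequent reciprocal classes, p t+ v and p+ t v+, are the parental types, so the F1 was p t+ v / p+ t v+.
The two rarest classes, p+ t+ v and p t v+, are the double crossovers. Comparing them with the parentals, only the p allele has switched, so p is the middle locus and the order is v – p – t.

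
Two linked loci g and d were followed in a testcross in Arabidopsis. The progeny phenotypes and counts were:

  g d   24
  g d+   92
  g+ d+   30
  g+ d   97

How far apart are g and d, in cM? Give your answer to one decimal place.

22.2 cM

The two most frequent classes, g+ d (97) and g d+ (92), are the parental types, so the F1 was g+ d / g d+.
The recombinant classes are g+ d+ and g d: 30 + 24 = 54.
Recombination frequency = 54/243 = 0.2222 ≈ 22.2%, i.e. 22.2 cM.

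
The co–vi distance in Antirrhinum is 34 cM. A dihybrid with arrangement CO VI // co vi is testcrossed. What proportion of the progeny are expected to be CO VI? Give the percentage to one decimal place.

33.0%

A map distance of 34 cM corresponds to a recombination frequency of 0.340.
The F1 is CO VI / co vi, so CO VI is a parental gamete class with expected frequency (1 − r)/2 = 0.660/2 = 0.3300.
That is 0.3300 = 33.0% of the progeny.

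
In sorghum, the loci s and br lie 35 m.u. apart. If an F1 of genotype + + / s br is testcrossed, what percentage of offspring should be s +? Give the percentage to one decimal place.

A map distance of 35 m.u. corresponds to a recombination frequency of 0.350.
The F1 is + + / s br, so s + is a recombinant gamete class with expected frequency r/2 = 0.350/2 = 0.1750.
That is 0.1750 = 17.5% of the progeny.

17.5%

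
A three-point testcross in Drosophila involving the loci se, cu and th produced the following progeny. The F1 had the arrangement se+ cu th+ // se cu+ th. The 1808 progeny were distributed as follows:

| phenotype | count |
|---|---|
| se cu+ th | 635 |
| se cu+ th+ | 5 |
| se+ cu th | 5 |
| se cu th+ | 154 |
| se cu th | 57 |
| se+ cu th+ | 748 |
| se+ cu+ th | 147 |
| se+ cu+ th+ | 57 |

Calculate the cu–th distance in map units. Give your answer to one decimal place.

The two rarest classes, se+ cu th and se cu+ th+, are the double crossovers. Comparing them with the parentals, only the th allele has switched, so th is the middle locus and the order is cu – th – se.
Crossovers in the cu–th interval produce the single-crossover classes se+ cu+ th+ and se cu th (57 + 57 = 114) plus the double crossovers (10).
RF(cu–th) = (114 + 10) / 1808 = 124/1808 = 0.0686 → 6.9 map units.

6.9 map units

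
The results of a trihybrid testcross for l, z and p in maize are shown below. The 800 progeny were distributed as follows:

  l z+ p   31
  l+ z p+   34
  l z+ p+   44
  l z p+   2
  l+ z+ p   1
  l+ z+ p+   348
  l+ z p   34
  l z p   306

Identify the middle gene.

p

The two most frequent reciprocal classes, l z p and l+ z+ p+, are the parental types, so the F1 was l z p / l+ z+ p+.
The two rarest classes, l z p+ and l+ z+ p, are the double crossovers. Comparing them with the parentals, only the p allele has switched, so p is the middle locus and the order is l – p – z.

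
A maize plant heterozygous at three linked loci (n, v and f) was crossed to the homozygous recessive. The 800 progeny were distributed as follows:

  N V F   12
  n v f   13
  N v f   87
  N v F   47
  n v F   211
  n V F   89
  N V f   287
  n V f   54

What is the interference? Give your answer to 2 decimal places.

The two most frequent reciprocal classes, n v F and N V f, are the parental types, so the F1 was n v F / N V f.
The two rarest classes, n v f and N V F, are the double crossovers. Comparing them with the parentals, only the f allele has switched, so f is the middle locus and the order is n – f – v.
n–f: (101 + 25)/800 = 0.1575; f–v: (176 + 25)/800 = 0.2512.
Expected DCO frequency = 0.1575 × 0.2512 ≈ 0.03956; observed = 25/800 ≈ 0.03125.
Coefficient of coincidence = 0.03125/0.03956 ≈ 0.79; interference = 1 − 0.79 = 0.21.

0.21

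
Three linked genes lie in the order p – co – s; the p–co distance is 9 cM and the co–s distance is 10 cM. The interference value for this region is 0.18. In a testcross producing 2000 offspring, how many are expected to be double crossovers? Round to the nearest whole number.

15

Map distances give recombination frequencies of 0.090 and 0.100 for the two intervals.
With interference 0.18 (so coincidence = 0.82), expected double-crossover frequency = 0.090 × 0.100 × 0.82 = 0.00738.
Expected number = 0.00738 × 2000 = 14.76 ≈ 15.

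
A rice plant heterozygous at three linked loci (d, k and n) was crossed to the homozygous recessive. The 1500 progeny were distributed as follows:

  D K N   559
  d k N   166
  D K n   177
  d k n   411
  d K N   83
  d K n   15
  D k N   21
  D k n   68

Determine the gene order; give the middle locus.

The two most frequent reciprocal classes, d k n and D K N, are the parental types, so the F1 was d k n / D K N.
The two rarest classes, d K n and D k N, are the double crossovers. Comparing them with the parentals, only the k allele has switched, so k is the middle locus and the order is d – k – n.

k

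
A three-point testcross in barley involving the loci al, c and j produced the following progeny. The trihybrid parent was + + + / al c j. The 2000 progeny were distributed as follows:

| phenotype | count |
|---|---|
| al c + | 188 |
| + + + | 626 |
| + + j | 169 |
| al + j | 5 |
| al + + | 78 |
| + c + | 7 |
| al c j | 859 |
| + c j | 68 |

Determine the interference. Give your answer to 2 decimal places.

0.59

The two rarest classes, + c + and al + j, are the double crossovers. Comparing them with the parentals, only the c allele has switched, so c is the middle locus and the order is al – c – j.
al–c: (146 + 12)/2000 = 0.0790; c–j: (357 + 12)/2000 = 0.1845.
Expected DCO frequency = 0.0790 × 0.1845 ≈ 0.01458; observed = 12/2000 ≈ 0.00600.
Coefficient of coincidence = 0.00600/0.01458 ≈ 0.41; interference = 1 − 0.41 = 0.59.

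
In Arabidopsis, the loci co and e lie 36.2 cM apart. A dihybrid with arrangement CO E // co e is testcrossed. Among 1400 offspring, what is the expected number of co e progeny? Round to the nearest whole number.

447

A map distance of 36.2 cM corresponds to a recombination frequency of 0.362.
The F1 is CO E / co e, so co e is a parental gamete class with expected frequency (1 − r)/2 = 0.638/2 = 0.3190.
Expected number = 0.3190 × 1400 = 446.60 ≈ 447.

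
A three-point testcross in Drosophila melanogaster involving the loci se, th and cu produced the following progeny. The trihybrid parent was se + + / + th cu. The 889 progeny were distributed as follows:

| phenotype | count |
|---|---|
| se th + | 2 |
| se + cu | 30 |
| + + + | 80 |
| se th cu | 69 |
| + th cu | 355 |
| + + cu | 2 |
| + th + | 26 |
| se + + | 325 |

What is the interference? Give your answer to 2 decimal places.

0.61

The two rarest classes, se th + and + + cu, are the double crossovers. Comparing them with the parentals, only the th allele has switched, so th is the middle locus and the order is cu – th – se.
cu–th: (56 + 4)/889 = 0.0675; th–se: (149 + 4)/889 = 0.1721.
Expected DCO frequency = 0.0675 × 0.1721 ≈ 0.01162; observed = 4/889 ≈ 0.00450.
Coefficient of coincidence = 0.00450/0.01162 ≈ 0.39; interference = 1 − 0.39 = 0.61.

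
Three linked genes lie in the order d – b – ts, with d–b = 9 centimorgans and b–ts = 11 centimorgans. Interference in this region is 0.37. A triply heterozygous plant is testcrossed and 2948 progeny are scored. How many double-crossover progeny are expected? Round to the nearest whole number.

18

Map distances give recombination frequencies of 0.090 and 0.110 for the two intervals.
With interference 0.37 (so coincidence = 0.63), expected double-crossover frequency = 0.090 × 0.110 × 0.63 = 0.00624.
Expected number = 0.00624 × 2948 = 18.39 ≈ 18.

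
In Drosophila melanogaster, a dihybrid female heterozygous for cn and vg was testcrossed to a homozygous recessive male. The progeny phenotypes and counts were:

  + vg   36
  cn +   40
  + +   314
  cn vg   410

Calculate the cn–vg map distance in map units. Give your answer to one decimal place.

9.5 map units

The two most frequent classes, + + (314) and cn vg (410), are the parental types, so the F1 was + + / cn vg.
The recombinant classes are + vg and cn +: 36 + 40 = 76.
Recombination frequency = 76/800 = 0.0950 ≈ 9.5%, i.e. 9.5 map units.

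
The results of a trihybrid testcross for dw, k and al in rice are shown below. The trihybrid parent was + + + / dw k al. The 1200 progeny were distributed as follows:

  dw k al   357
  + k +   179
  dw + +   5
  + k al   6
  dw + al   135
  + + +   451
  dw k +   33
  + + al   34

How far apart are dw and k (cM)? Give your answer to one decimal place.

27.1 cM

The two rarest classes, dw + + and + k al, are the double crossovers. Comparing them with the parentals, only the dw allele has switched, so dw is the middle locus and the order is k – dw – al.
Crossovers in the k–dw interval produce the single-crossover classes + k + and dw + al (179 + 135 = 314) plus the double crossovers (11).
RF(k–dw) = (314 + 11) / 1200 = 325/1200 = 0.2708 → 27.1 cM.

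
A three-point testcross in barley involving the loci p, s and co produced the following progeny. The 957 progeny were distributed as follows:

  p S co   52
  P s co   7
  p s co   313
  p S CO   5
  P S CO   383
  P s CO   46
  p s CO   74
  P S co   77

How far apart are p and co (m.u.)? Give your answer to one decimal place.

The two most frequent reciprocal classes, p s co and P S CO, are the parental types, so the F1 was p s co / P S CO.
The two rarest classes, P s co and p S CO, are the double crossovers. Comparing them with the parentals, only the p allele has switched, so p is the middle locus and the order is s – p – co.
Crossovers in the p–co interval produce the single-crossover classes p s CO and P S co (74 + 77 = 151) plus the double crossovers (12).
RF(p–co) = (151 + 12) / 957 = 163/957 = 0.1703 → 17.0 m.u.

17.0 m.u.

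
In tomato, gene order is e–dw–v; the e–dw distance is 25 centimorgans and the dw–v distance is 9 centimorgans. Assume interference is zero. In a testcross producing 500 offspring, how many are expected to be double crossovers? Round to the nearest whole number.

Map distances give recombination frequencies of 0.250 and 0.090 for the two intervals.
With no interference, expected double-crossover frequency = 0.250 × 0.090 = 0.02250.
Expected number = 0.02250 × 500 = 11.25 ≈ 11.

11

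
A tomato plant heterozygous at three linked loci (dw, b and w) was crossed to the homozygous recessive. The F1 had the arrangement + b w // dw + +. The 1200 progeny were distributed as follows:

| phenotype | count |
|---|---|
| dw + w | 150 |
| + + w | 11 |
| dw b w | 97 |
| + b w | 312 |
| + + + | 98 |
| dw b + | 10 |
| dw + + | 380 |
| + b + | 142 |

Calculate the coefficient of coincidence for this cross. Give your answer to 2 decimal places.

0.37

The two rarest classes, + + w and dw b +, are the double crossovers. Comparing them with the parentals, only the b allele has switched, so b is the middle locus and the order is w – b – dw.
w–b: (292 + 21)/1200 = 0.2608; b–dw: (195 + 21)/1200 = 0.1800.
Expected DCO frequency = 0.2608 × 0.1800 ≈ 0.04694; observed = 21/1200 ≈ 0.01750.
Coefficient of coincidence = 0.01750/0.04694 ≈ 0.37.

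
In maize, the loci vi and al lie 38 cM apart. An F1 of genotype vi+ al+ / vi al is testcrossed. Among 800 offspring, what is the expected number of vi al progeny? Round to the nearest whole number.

248

A map distance of 38 cM corresponds to a recombination frequency of 0.380.
The F1 is vi+ al+ / vi al, so vi al is a parental gamete class with expected frequency (1 − r)/2 = 0.620/2 = 0.3100.
Expected number = 0.3100 × 800 = 248.00 ≈ 248.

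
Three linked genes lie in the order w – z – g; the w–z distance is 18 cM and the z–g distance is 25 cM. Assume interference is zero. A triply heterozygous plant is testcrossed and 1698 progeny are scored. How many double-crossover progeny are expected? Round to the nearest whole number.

76

Map distances give recombination frequencies of 0.180 and 0.250 for the two intervals.
With no interference, expected double-crossover frequency = 0.180 × 0.250 = 0.04500.
Expected number = 0.04500 × 1698 = 76.41 ≈ 76.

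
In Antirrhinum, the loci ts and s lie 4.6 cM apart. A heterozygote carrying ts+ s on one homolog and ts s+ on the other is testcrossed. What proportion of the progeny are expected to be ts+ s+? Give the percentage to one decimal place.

2.3%

A map distance of 4.6 cM corresponds to a recombination frequency of 0.046.
The F1 is ts+ s / ts s+, so ts+ s+ is a recombinant gamete class with expected frequency r/2 = 0.046/2 = 0.0230.
That is 0.0230 = 2.3% of the progeny.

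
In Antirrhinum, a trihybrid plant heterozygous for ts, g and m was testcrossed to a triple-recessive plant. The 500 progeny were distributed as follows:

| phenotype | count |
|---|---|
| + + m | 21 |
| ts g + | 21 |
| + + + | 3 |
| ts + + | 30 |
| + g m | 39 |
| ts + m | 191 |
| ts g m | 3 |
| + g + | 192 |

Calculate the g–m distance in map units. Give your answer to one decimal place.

The two most frequent reciprocal classes, ts + m and + g +, are the parental types, so the F1 was ts + m / + g +.
The two rarest classes, ts g m and + + +, are the double crossovers. Comparing them with the parentals, only the g allele has switched, so g is the middle locus and the order is m – g – ts.
Crossovers in the m–g interval produce the single-crossover classes ts + + and + g m (30 + 39 = 69) plus the double crossovers (6).
RF(m–g) = (69 + 6) / 500 = 75/500 = 0.1500 → 15.0 map units.

15.0 map units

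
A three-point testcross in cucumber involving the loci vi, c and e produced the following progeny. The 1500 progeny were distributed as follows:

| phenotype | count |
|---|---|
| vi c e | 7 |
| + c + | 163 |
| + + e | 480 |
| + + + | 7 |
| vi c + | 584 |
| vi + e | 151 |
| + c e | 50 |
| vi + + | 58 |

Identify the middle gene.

e

The two most frequent reciprocal classes, vi c + and + + e, are the parental types, so the F1 was vi c + / + + e.
The two rarest classes, vi c e and + + +, are the double crossovers. Comparing them with the parentals, only the e allele has switched, so e is the middle locus and the order is vi – e – c.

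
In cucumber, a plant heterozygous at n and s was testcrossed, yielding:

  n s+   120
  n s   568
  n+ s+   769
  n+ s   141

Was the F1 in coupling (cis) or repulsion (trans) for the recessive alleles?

cis

The two most frequent classes are n+ s+ (769) and n s (568); these are the parental (non-recombinant) types.
So the F1 carried n+ s+ on one chromosome and n s on the other — the recessive alleles are on the same chromosome (cis / coupling).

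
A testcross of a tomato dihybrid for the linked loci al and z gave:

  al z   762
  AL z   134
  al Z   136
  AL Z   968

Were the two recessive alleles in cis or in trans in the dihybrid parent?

The two most frequent classes are AL Z (968) and al z (762); these are the parental (non-recombinant) types.
So the F1 carried AL Z on one chromosome and al z on the other — the recessive alleles are on the same chromosome (cis / coupling).

cis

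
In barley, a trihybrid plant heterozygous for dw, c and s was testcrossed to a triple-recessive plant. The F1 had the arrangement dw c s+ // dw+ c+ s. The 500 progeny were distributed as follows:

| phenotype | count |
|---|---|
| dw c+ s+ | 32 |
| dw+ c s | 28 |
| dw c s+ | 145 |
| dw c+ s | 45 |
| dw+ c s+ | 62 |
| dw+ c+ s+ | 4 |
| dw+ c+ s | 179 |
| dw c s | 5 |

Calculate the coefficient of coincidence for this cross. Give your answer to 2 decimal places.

0.56

The two rarest classes, dw c s and dw+ c+ s+, are the double crossovers. Comparing them with the parentals, only the s allele has switched, so s is the middle locus and the order is dw – s – c.
dw–s: (107 + 9)/500 = 0.2320; s–c: (60 + 9)/500 = 0.1380.
Expected DCO frequency = 0.2320 × 0.1380 ≈ 0.03202; observed = 9/500 ≈ 0.01800.
Coefficient of coincidence = 0.01800/0.03202 ≈ 0.56.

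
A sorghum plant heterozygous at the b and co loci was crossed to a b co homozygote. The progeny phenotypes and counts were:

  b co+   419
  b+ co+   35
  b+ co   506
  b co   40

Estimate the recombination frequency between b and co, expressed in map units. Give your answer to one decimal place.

7.5 map units

The two most frequent classes, b+ co (506) and b co+ (419), are the parental types, so the F1 was b+ co / b co+.
The recombinant classes are b+ co+ and b co: 35 + 40 = 75.
Recombination frequency = 75/1000 = 0.0750 ≈ 7.5%, i.e. 7.5 map units.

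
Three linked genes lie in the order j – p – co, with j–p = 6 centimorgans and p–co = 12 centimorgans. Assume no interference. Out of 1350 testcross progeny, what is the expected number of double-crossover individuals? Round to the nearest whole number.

Map distances give recombination frequencies of 0.060 and 0.120 for the two intervals.
With no interference, expected double-crossover frequency = 0.060 × 0.120 = 0.00720.
Expected number = 0.00720 × 1350 = 9.72 ≈ 10.

10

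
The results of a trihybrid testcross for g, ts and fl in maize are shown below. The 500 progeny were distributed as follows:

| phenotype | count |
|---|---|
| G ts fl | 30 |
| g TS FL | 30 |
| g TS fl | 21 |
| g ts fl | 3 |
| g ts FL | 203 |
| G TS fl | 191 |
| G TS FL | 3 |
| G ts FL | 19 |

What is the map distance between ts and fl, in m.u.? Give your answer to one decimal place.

The two most frequent reciprocal classes, g ts FL and G TS fl, are the parental types, so the F1 was g ts FL / G TS fl.
The two rarest classes, g ts fl and G TS FL, are the double crossovers. Comparing them with the parentals, only the fl allele has switched, so fl is the middle locus and the order is g – fl – ts.
Crossovers in the fl–ts interval produce the single-crossover classes g TS FL and G ts fl (30 + 30 = 60) plus the double crossovers (6).
RF(fl–ts) = (60 + 6) / 500 = 66/500 = 0.1320 → 13.2 m.u.

13.2 m.u.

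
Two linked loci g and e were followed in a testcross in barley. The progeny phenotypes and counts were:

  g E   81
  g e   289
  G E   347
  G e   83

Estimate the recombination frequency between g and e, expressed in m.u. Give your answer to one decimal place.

The two most frequent classes, G E (347) and g e (289), are the parental types, so the F1 was G E / g e.
The recombinant classes are G e and g E: 83 + 81 = 164.
Recombination frequency = 164/800 = 0.2050 ≈ 20.5%, i.e. 20.5 m.u.

20.5 m.u.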